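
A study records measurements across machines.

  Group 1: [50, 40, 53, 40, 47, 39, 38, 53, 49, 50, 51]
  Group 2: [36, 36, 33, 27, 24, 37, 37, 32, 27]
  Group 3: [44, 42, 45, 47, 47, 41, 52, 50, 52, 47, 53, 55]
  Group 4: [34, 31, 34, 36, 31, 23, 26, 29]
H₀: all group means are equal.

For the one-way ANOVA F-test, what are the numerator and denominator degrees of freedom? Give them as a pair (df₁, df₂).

k = 4 groups, N = 40 total
df = (k−1, N−k) = (4−1, 40−4) = (3, 36)

degrees of freedom = [3, 36]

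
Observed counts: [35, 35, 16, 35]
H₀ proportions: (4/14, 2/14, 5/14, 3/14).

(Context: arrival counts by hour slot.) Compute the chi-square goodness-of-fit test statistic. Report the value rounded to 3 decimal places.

n = 121; E_i = n·p_i = [34.57, 17.29, 43.21, 25.93]
χ² = (35−34.57)²/34.57 + (35−17.29)²/17.29 + (16−43.21)²/43.21 + (35−25.93)²/25.93 = 38.4708
df = 3

test statistic = 38.471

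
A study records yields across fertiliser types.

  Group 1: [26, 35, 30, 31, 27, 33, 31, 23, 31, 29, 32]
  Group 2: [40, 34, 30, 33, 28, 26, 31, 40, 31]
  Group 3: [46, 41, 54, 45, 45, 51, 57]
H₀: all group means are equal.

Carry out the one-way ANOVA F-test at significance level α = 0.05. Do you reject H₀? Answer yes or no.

reject H₀: yes

Group means [29.82, 32.56, 48.43], grand mean 35.556
SSB = Σnᵢ(x̄ᵢ−x̄)² = 1603.094; SSW = ΣΣ(x−x̄ᵢ)² = 499.573
MSB = 1603.094/2 = 801.5469; MSW = 499.573/24 = 20.8155
F = MSB/MSW = 38.5071
df = (2, 24)
p-value (upper-tail) = 0.00000
At α=0.05: p < α → reject H₀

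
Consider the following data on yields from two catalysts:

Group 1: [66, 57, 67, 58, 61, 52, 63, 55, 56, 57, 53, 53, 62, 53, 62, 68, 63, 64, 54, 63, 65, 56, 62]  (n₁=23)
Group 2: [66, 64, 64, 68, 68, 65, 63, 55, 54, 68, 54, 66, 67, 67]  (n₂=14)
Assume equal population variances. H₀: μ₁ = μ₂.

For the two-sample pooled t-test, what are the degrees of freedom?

df = n₁ + n₂ − 2 = 23 + 14 − 2 = 35

degrees of freedom = 35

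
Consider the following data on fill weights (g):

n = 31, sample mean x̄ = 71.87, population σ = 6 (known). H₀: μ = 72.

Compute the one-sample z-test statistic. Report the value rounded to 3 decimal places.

SE = σ/√n = 6/√31 = 1.0776
z = (x̄−μ₀)/SE = (71.87−72)/1.0776 = -0.1206

test statistic = -0.121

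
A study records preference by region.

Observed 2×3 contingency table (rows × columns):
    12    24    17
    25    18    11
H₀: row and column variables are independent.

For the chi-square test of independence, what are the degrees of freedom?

degrees of freedom = 2

df = (r−1)(c−1) = (2−1)·(3−1) = 2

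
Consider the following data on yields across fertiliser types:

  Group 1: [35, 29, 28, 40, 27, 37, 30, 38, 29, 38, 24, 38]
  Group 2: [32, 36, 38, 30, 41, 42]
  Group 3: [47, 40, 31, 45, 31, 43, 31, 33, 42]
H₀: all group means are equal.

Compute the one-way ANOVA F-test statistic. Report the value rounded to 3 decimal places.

test statistic = 2.399

Group means [32.75, 36.50, 38.11], grand mean 35.370
SSB = Σnᵢ(x̄ᵢ−x̄)² = 157.657; SSW = ΣΣ(x−x̄ᵢ)² = 788.639
MSB = 157.657/2 = 78.8287; MSW = 788.639/24 = 32.8600
F = MSB/MSW = 2.3989
df = (2, 24)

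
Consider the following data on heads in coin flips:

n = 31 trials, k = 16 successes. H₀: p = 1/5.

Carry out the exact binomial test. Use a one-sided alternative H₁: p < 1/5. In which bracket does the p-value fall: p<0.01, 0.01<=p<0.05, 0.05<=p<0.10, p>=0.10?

p-value bracket: p>=0.10

Exact binomial: n=31, k=16, p₀=1/5=0.2000
P(X≤16) from Σ C(n,i)·p₀^i·(1−p₀)^(n−i)
p-value (one-sided, H₁ less) = 0.99998
→ bracket: p>=0.10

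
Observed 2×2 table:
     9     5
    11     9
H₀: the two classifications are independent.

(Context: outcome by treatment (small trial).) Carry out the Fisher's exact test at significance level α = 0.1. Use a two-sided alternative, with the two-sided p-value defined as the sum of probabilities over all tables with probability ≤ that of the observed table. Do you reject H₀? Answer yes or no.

Margins: r₁=14, r₂=20, c₁=20, c₂=14, n=34
p_obs = C(14,9)·C(20,11)/C(34,20); sum pmf over tables with pmf ≤ p_obs
p-value (two-sided) = 0.72824
At α=0.1: p ≥ α → fail to reject H₀

reject H₀: no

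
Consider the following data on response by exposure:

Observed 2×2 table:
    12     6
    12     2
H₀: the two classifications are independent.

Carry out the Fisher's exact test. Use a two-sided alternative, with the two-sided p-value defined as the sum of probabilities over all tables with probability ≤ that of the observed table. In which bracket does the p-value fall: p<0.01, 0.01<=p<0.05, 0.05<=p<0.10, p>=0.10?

p-value bracket: p>=0.10

Margins: r₁=18, r₂=14, c₁=24, c₂=8, n=32
p_obs = C(18,12)·C(14,12)/C(32,24); sum pmf over tables with pmf ≤ p_obs
p-value (two-sided) = 0.41228
→ bracket: p>=0.10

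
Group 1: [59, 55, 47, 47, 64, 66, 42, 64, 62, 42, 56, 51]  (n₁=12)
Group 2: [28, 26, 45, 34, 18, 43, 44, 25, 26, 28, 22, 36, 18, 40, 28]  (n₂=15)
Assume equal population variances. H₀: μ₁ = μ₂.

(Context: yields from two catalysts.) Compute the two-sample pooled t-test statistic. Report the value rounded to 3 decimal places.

x̄₁=54.583, s₁=8.681, n₁=12
x̄₂=30.733, s₂=9.083, n₂=15
s_p² = [11·8.681² + 14·9.083²]/25 = 79.3540
SE = √(s_p²·(1/12+1/15)) = 3.4501
t = (54.583−30.733)/3.4501 = 6.9129
df = 25

test statistic = 6.913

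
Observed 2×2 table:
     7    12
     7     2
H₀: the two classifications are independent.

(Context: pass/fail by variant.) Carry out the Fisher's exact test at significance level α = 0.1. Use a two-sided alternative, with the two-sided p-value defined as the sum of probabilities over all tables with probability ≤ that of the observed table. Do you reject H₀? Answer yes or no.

Margins: r₁=19, r₂=9, c₁=14, c₂=14, n=28
p_obs = C(19,7)·C(9,7)/C(28,14); sum pmf over tables with pmf ≤ p_obs
p-value (two-sided) = 0.10319
At α=0.1: p ≥ α → fail to reject H₀

reject H₀: no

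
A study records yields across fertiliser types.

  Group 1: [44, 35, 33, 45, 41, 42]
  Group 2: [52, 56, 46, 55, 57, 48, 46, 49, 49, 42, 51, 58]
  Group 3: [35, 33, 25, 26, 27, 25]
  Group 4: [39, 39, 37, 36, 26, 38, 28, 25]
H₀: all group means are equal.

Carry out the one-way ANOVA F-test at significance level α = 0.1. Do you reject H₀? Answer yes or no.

reject H₀: yes

Group means [40.00, 50.75, 28.50, 33.50], grand mean 40.250
SSB = Σnᵢ(x̄ᵢ−x̄)² = 2516.250; SSW = ΣΣ(x−x̄ᵢ)² = 747.750
MSB = 2516.250/3 = 838.7500; MSW = 747.750/28 = 26.7054
F = MSB/MSW = 31.4076
df = (3, 28)
p-value (upper-tail) = 0.00000
At α=0.1: p < α → reject H₀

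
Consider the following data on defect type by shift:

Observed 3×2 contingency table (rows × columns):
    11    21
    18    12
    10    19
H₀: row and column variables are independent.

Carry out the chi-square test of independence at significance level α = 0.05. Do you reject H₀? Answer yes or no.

Row totals [32, 30, 29], col totals [39, 52], n=91
χ² = (11−13.71)²/13.71 + (21−18.29)²/18.29 + (18−12.86)²/12.86 + (12−17.14)²/17.14 + (10−12.43)²/12.43 + (19−16.57)²/16.57 = 5.3706
df = 2
p-value (upper-tail) = 0.06820
At α=0.05: p ≥ α → fail to reject H₀

reject H₀: no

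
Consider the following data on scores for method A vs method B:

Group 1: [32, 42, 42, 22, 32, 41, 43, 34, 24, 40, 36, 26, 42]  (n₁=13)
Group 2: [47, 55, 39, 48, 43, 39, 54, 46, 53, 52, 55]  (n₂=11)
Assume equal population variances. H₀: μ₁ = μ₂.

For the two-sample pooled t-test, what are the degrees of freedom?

df = n₁ + n₂ − 2 = 13 + 11 − 2 = 22

degrees of freedom = 22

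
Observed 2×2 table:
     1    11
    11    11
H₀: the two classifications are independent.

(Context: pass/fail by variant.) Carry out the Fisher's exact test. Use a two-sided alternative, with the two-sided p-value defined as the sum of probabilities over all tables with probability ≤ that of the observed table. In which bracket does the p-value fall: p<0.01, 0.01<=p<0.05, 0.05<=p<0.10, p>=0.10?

p-value bracket: 0.01<=p<0.05

Margins: r₁=12, r₂=22, c₁=12, c₂=22, n=34
p_obs = C(12,1)·C(22,11)/C(34,12); sum pmf over tables with pmf ≤ p_obs
p-value (two-sided) = 0.02387
→ bracket: 0.01<=p<0.05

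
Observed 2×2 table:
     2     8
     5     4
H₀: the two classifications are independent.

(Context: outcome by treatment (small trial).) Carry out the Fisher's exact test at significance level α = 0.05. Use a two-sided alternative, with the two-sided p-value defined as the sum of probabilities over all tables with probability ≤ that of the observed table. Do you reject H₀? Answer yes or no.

Margins: r₁=10, r₂=9, c₁=7, c₂=12, n=19
p_obs = C(10,2)·C(9,5)/C(19,7); sum pmf over tables with pmf ≤ p_obs
p-value (two-sided) = 0.16980
At α=0.05: p ≥ α → fail to reject H₀

reject H₀: no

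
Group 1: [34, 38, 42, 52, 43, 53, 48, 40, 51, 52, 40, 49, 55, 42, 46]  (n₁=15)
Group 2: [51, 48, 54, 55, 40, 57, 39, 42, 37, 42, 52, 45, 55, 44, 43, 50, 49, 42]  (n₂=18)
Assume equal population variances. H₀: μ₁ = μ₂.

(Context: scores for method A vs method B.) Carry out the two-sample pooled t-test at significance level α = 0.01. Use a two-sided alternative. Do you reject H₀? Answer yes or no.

x̄₁=45.667, s₁=6.321, n₁=15
x̄₂=46.944, s₂=6.178, n₂=18
s_p² = [14·6.321² + 17·6.178²]/31 = 38.9767
SE = √(s_p²·(1/15+1/18)) = 2.1826
t = (45.667−46.944)/2.1826 = -0.5854
df = 31
p-value (two-sided) = 0.56249
At α=0.01: p ≥ α → fail to reject H₀

reject H₀: no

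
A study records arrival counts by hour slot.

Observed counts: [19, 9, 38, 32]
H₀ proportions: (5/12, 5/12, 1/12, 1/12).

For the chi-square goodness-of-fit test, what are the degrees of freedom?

df = k − 1 = 4 − 1 = 3

degrees of freedom = 3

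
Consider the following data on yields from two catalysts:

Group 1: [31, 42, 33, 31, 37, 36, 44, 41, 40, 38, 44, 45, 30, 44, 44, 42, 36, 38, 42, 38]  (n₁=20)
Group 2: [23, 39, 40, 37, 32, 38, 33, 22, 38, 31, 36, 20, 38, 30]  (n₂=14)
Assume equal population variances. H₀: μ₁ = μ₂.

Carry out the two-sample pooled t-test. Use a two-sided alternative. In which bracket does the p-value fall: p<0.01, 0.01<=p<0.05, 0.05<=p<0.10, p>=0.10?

x̄₁=38.800, s₁=4.797, n₁=20
x̄₂=32.643, s₂=6.721, n₂=14
s_p² = [19·4.797² + 13·6.721²]/32 = 32.0129
SE = √(s_p²·(1/20+1/14)) = 1.9716
t = (38.800−32.643)/1.9716 = 3.1229
df = 32
p-value (two-sided) = 0.00379
→ bracket: p<0.01

p-value bracket: p<0.01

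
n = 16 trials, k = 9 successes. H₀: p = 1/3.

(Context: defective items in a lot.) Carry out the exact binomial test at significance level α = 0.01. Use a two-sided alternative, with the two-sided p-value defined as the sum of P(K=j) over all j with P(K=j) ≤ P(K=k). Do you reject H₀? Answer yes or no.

reject H₀: no

Exact binomial: n=16, k=9, p₀=1/3=0.3333
P(X=j) = C(n,j)·p₀^j·(1−p₀)^(n−j); p = Σ P(X=j) over j with P(X=j) ≤ P(X=9)
p-value (two-sided) = 0.06366
At α=0.01: p ≥ α → fail to reject H₀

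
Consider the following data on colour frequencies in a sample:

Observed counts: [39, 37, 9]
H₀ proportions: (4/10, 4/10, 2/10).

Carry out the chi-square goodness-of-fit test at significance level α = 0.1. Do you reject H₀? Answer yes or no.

reject H₀: yes

n = 85; E_i = n·p_i = [34.00, 34.00, 17.00]
χ² = (39−34.00)²/34.00 + (37−34.00)²/34.00 + (9−17.00)²/17.00 = 4.7647
df = 2
p-value (upper-tail) = 0.09233
At α=0.1: p < α → reject H₀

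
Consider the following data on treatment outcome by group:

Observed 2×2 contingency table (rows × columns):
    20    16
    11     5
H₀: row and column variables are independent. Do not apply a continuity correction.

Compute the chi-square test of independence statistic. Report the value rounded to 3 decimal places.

Row totals [36, 16], col totals [31, 21], n=52
χ² = (20−21.46)²/21.46 + (16−14.54)²/14.54 + (11−9.54)²/9.54 + (5−6.46)²/6.46 = 0.8010
df = 1

test statistic = 0.801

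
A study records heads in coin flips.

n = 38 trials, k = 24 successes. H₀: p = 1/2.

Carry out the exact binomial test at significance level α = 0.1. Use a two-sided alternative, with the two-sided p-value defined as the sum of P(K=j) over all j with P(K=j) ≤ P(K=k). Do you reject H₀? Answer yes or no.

reject H₀: no

Exact binomial: n=38, k=24, p₀=1/2=0.5000
P(X=j) = C(n,j)·p₀^j·(1−p₀)^(n−j); p = Σ P(X=j) over j with P(X=j) ≤ P(X=24)
p-value (two-sided) = 0.14331
At α=0.1: p ≥ α → fail to reject H₀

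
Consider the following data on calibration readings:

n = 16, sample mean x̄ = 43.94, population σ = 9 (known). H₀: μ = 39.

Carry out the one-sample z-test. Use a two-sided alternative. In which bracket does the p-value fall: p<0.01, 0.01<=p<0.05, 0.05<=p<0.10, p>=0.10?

p-value bracket: 0.01<=p<0.05

SE = σ/√n = 9/√16 = 2.2500
z = (x̄−μ₀)/SE = (43.94−39)/2.2500 = 2.1956
p-value (two-sided) = 0.02812
→ bracket: 0.01<=p<0.05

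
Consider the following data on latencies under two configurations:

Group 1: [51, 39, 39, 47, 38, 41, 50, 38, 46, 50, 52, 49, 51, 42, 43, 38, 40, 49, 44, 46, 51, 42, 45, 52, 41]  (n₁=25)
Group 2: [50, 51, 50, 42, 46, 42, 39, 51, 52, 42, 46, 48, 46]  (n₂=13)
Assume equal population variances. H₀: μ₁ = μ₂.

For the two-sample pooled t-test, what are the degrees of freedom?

df = n₁ + n₂ − 2 = 25 + 13 − 2 = 36

degrees of freedom = 36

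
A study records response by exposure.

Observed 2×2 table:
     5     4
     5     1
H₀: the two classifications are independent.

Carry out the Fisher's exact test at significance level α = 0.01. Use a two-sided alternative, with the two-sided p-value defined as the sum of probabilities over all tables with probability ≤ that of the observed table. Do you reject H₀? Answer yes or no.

Margins: r₁=9, r₂=6, c₁=10, c₂=5, n=15
p_obs = C(9,5)·C(6,5)/C(15,10); sum pmf over tables with pmf ≤ p_obs
p-value (two-sided) = 0.58042
At α=0.01: p ≥ α → fail to reject H₀

reject H₀: no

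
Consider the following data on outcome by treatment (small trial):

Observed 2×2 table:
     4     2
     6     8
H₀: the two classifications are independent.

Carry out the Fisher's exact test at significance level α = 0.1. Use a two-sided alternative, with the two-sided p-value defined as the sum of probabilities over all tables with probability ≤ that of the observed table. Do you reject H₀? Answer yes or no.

reject H₀: no

Margins: r₁=6, r₂=14, c₁=10, c₂=10, n=20
p_obs = C(6,4)·C(14,6)/C(20,10); sum pmf over tables with pmf ≤ p_obs
p-value (two-sided) = 0.62848
At α=0.1: p ≥ α → fail to reject H₀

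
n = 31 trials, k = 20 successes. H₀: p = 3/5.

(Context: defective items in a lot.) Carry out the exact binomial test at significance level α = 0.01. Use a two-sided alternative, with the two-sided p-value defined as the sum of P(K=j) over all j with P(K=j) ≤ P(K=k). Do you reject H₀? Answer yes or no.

Exact binomial: n=31, k=20, p₀=3/5=0.6000
P(X=j) = C(n,j)·p₀^j·(1−p₀)^(n−j); p = Σ P(X=j) over j with P(X=j) ≤ P(X=20)
p-value (two-sided) = 0.71515
At α=0.01: p ≥ α → fail to reject H₀

reject H₀: no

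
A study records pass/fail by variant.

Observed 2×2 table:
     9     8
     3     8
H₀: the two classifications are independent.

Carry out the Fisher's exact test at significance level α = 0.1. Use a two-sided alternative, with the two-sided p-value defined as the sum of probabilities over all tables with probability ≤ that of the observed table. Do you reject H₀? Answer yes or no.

reject H₀: no

Margins: r₁=17, r₂=11, c₁=12, c₂=16, n=28
p_obs = C(17,9)·C(11,3)/C(28,12); sum pmf over tables with pmf ≤ p_obs
p-value (two-sided) = 0.25300
At α=0.1: p ≥ α → fail to reject H₀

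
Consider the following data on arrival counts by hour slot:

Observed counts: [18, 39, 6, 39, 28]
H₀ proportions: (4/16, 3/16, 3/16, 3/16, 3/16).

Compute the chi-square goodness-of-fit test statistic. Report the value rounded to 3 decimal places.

n = 130; E_i = n·p_i = [32.50, 24.38, 24.38, 24.38, 24.38]
χ² = (18−32.50)²/32.50 + (39−24.38)²/24.38 + (6−24.38)²/24.38 + (39−24.38)²/24.38 + (28−24.38)²/24.38 = 38.4103
df = 4

test statistic = 38.410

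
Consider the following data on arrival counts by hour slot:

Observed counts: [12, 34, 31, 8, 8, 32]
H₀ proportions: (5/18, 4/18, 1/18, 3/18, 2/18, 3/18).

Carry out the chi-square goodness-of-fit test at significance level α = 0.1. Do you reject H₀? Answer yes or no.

reject H₀: yes

n = 125; E_i = n·p_i = [34.72, 27.78, 6.94, 20.83, 13.89, 20.83]
χ² = (12−34.72)²/34.72 + (34−27.78)²/27.78 + (31−6.94)²/6.94 + (8−20.83)²/20.83 + (8−13.89)²/13.89 + (32−20.83)²/20.83 = 115.9792
df = 5
p-value (upper-tail) = 0.00000
At α=0.1: p < α → reject H₀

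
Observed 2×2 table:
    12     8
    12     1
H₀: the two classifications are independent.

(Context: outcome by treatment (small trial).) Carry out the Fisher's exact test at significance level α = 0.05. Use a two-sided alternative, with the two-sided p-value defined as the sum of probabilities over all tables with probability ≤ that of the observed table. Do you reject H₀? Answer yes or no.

Margins: r₁=20, r₂=13, c₁=24, c₂=9, n=33
p_obs = C(20,12)·C(13,12)/C(33,24); sum pmf over tables with pmf ≤ p_obs
p-value (two-sided) = 0.05596
At α=0.05: p ≥ α → fail to reject H₀

reject H₀: no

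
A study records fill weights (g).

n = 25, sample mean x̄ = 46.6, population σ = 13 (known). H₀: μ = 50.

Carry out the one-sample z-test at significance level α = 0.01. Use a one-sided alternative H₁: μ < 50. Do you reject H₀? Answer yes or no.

reject H₀: no

SE = σ/√n = 13/√25 = 2.6000
z = (x̄−μ₀)/SE = (46.6−50)/2.6000 = -1.3077
p-value (one-sided, H₁ less) = 0.09549
At α=0.01: p ≥ α → fail to reject H₀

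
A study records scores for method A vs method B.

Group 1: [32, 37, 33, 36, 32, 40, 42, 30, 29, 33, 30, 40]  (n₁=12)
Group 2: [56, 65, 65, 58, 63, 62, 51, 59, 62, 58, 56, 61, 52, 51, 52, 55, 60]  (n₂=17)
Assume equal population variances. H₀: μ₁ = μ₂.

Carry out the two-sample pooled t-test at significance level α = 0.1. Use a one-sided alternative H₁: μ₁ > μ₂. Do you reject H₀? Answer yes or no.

x̄₁=34.500, s₁=4.400, n₁=12
x̄₂=58.000, s₂=4.717, n₂=17
s_p² = [11·4.400² + 16·4.717²]/27 = 21.0741
SE = √(s_p²·(1/12+1/17)) = 1.7308
t = (34.500−58.000)/1.7308 = -13.5772
df = 27
p-value (one-sided, H₁ greater) = 1.00000
At α=0.1: p ≥ α → fail to reject H₀

reject H₀: no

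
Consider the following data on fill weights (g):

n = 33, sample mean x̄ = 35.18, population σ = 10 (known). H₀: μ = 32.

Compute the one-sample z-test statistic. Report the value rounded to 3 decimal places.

SE = σ/√n = 10/√33 = 1.7408
z = (x̄−μ₀)/SE = (35.18−32)/1.7408 = 1.8268

test statistic = 1.827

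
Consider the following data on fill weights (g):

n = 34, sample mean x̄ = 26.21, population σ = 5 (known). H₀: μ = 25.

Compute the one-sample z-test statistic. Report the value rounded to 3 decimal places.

test statistic = 1.411

SE = σ/√n = 5/√34 = 0.8575
z = (x̄−μ₀)/SE = (26.21−25)/0.8575 = 1.4111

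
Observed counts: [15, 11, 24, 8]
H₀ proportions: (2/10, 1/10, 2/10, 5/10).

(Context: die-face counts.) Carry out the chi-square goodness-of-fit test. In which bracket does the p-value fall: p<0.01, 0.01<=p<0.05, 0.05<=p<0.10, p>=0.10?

p-value bracket: p<0.01

n = 58; E_i = n·p_i = [11.60, 5.80, 11.60, 29.00]
χ² = (15−11.60)²/11.60 + (11−5.80)²/5.80 + (24−11.60)²/11.60 + (8−29.00)²/29.00 = 34.1207
df = 3
p-value (upper-tail) = 0.00000
→ bracket: p<0.01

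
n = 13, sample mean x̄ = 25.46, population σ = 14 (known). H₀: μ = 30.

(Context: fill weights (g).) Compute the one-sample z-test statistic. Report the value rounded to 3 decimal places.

test statistic = -1.169

SE = σ/√n = 14/√13 = 3.8829
z = (x̄−μ₀)/SE = (25.46−30)/3.8829 = -1.1692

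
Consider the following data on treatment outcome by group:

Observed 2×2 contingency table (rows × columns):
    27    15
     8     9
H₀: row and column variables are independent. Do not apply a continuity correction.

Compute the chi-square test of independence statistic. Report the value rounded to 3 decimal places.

Row totals [42, 17], col totals [35, 24], n=59
χ² = (27−24.92)²/24.92 + (15−17.08)²/17.08 + (8−10.08)²/10.08 + (9−6.92)²/6.92 = 1.4883
df = 1

test statistic = 1.488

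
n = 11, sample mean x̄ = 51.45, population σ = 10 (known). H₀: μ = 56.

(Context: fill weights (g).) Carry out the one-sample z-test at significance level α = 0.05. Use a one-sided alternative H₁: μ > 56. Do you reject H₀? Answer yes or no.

reject H₀: no

SE = σ/√n = 10/√11 = 3.0151
z = (x̄−μ₀)/SE = (51.45−56)/3.0151 = -1.5091
p-value (one-sided, H₁ greater) = 0.93436
At α=0.05: p ≥ α → fail to reject H₀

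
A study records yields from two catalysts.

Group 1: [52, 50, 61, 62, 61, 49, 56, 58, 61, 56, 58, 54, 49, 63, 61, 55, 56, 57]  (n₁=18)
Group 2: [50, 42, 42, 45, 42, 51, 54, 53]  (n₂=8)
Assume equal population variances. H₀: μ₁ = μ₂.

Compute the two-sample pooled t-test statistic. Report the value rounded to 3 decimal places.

test statistic = 4.625

x̄₁=56.611, s₁=4.487, n₁=18
x̄₂=47.375, s₂=5.181, n₂=8
s_p² = [17·4.487² + 7·5.181²]/24 = 22.0897
SE = √(s_p²·(1/18+1/8)) = 1.9971
t = (56.611−47.375)/1.9971 = 4.6248
df = 24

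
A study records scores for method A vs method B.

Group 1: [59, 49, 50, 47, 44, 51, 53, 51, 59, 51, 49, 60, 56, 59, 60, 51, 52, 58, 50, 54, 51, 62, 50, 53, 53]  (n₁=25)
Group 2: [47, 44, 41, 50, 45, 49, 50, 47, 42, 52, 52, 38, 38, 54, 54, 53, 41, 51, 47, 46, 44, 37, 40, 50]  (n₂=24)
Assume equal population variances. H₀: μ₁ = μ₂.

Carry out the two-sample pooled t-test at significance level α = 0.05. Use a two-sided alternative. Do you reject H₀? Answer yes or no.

reject H₀: yes

x̄₁=53.280, s₁=4.641, n₁=25
x̄₂=46.333, s₂=5.322, n₂=24
s_p² = [24·4.641² + 23·5.322²]/47 = 24.8590
SE = √(s_p²·(1/25+1/24)) = 1.4248
t = (53.280−46.333)/1.4248 = 4.8754
df = 47
p-value (two-sided) = 0.00001
At α=0.05: p < α → reject H₀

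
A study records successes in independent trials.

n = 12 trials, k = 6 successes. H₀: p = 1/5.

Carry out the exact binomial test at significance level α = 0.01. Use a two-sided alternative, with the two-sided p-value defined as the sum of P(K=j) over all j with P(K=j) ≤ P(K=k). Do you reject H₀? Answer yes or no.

reject H₀: no

Exact binomial: n=12, k=6, p₀=1/5=0.2000
P(X=j) = C(n,j)·p₀^j·(1−p₀)^(n−j); p = Σ P(X=j) over j with P(X=j) ≤ P(X=6)
p-value (two-sided) = 0.01941
At α=0.01: p ≥ α → fail to reject H₀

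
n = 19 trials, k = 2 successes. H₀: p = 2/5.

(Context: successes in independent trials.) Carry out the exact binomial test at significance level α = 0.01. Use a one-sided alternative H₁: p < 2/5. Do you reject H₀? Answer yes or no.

reject H₀: yes

Exact binomial: n=19, k=2, p₀=2/5=0.4000
P(X≤2) from Σ C(n,i)·p₀^i·(1−p₀)^(n−i)
p-value (one-sided, H₁ less) = 0.00546
At α=0.01: p < α → reject H₀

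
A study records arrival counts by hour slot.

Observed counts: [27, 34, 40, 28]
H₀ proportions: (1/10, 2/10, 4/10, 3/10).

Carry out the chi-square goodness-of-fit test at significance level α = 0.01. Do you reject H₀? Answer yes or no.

n = 129; E_i = n·p_i = [12.90, 25.80, 51.60, 38.70]
χ² = (27−12.90)²/12.90 + (34−25.80)²/25.80 + (40−51.60)²/51.60 + (28−38.70)²/38.70 = 23.5840
df = 3
p-value (upper-tail) = 0.00003
At α=0.01: p < α → reject H₀

reject H₀: yes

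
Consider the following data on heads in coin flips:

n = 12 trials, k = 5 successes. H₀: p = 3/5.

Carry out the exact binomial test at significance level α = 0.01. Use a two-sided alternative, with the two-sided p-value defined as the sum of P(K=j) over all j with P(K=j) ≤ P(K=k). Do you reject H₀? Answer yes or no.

Exact binomial: n=12, k=5, p₀=3/5=0.6000
P(X=j) = C(n,j)·p₀^j·(1−p₀)^(n−j); p = Σ P(X=j) over j with P(X=j) ≤ P(X=5)
p-value (two-sided) = 0.24166
At α=0.01: p ≥ α → fail to reject H₀

reject H₀: no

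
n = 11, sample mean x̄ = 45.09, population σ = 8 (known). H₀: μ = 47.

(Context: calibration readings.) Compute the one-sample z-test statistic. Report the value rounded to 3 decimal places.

SE = σ/√n = 8/√11 = 2.4121
z = (x̄−μ₀)/SE = (45.09−47)/2.4121 = -0.7918

test statistic = -0.792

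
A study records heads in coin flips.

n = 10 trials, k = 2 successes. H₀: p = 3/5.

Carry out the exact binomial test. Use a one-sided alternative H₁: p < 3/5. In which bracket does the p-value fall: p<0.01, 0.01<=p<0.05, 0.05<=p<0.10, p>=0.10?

Exact binomial: n=10, k=2, p₀=3/5=0.6000
P(X≤2) from Σ C(n,i)·p₀^i·(1−p₀)^(n−i)
p-value (one-sided, H₁ less) = 0.01229
→ bracket: 0.01<=p<0.05

p-value bracket: 0.01<=p<0.05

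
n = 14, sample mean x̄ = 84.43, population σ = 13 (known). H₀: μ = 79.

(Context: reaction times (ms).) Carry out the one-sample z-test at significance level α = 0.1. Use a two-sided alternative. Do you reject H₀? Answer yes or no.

SE = σ/√n = 13/√14 = 3.4744
z = (x̄−μ₀)/SE = (84.43−79)/3.4744 = 1.5629
p-value (two-sided) = 0.11809
At α=0.1: p ≥ α → fail to reject H₀

reject H₀: no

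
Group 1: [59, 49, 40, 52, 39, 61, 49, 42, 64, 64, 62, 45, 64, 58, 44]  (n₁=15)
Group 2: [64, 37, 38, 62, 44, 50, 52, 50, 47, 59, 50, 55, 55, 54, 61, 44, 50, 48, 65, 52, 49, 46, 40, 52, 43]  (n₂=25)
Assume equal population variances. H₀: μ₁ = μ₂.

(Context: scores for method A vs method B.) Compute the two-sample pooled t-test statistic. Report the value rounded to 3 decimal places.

test statistic = 0.780

x̄₁=52.800, s₁=9.382, n₁=15
x̄₂=50.680, s₂=7.631, n₂=25
s_p² = [14·9.382² + 24·7.631²]/38 = 69.2063
SE = √(s_p²·(1/15+1/25)) = 2.7170
t = (52.800−50.680)/2.7170 = 0.7803
df = 38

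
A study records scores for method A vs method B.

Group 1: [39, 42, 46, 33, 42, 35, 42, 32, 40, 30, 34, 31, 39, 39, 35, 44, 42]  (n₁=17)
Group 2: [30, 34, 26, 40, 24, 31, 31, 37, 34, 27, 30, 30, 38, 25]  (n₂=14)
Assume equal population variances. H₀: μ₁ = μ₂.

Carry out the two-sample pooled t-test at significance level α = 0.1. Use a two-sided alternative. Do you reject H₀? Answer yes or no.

reject H₀: yes

x̄₁=37.941, s₁=4.867, n₁=17
x̄₂=31.214, s₂=4.902, n₂=14
s_p² = [16·4.867² + 13·4.902²]/29 = 23.8379
SE = √(s_p²·(1/17+1/14)) = 1.7621
t = (37.941−31.214)/1.7621 = 3.8176
df = 29
p-value (two-sided) = 0.00065
At α=0.1: p < α → reject H₀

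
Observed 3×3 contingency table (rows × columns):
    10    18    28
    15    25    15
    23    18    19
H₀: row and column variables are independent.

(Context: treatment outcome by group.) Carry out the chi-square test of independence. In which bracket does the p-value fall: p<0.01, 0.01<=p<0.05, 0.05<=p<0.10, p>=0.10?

Row totals [56, 55, 60], col totals [48, 61, 62], n=171
χ² = (10−15.72)²/15.72 + (18−19.98)²/19.98 + (28−20.30)²/20.30 + (15−15.44)²/15.44 + (25−19.62)²/19.62 + (15−19.94)²/19.94 + (23−16.84)²/16.84 + (18−21.40)²/21.40 + (19−21.75)²/21.75 = 11.0472
df = 4
p-value (upper-tail) = 0.02604
→ bracket: 0.01<=p<0.05

p-value bracket: 0.01<=p<0.05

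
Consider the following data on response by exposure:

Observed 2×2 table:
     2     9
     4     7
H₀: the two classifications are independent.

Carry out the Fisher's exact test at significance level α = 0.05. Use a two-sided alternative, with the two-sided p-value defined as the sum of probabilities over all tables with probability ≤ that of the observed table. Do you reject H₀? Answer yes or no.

reject H₀: no

Margins: r₁=11, r₂=11, c₁=6, c₂=16, n=22
p_obs = C(11,2)·C(11,4)/C(22,6); sum pmf over tables with pmf ≤ p_obs
p-value (two-sided) = 0.63512
At α=0.05: p ≥ α → fail to reject H₀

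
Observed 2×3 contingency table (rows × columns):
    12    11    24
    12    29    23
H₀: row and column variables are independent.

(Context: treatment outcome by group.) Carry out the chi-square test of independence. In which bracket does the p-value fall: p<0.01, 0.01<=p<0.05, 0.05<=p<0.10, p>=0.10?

p-value bracket: 0.05<=p<0.10

Row totals [47, 64], col totals [24, 40, 47], n=111
χ² = (12−10.16)²/10.16 + (11−16.94)²/16.94 + (24−19.90)²/19.90 + (12−13.84)²/13.84 + (29−23.06)²/23.06 + (23−27.10)²/27.10 = 5.6502
df = 2
p-value (upper-tail) = 0.05930
→ bracket: 0.05<=p<0.10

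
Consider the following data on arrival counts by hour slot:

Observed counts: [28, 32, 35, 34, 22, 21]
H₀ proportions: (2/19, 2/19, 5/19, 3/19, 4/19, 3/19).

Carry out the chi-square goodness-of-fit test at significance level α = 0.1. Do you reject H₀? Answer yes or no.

n = 172; E_i = n·p_i = [18.11, 18.11, 45.26, 27.16, 36.21, 27.16]
χ² = (28−18.11)²/18.11 + (32−18.11)²/18.11 + (35−45.26)²/45.26 + (34−27.16)²/27.16 + (22−36.21)²/36.21 + (21−27.16)²/27.16 = 27.0950
df = 5
p-value (upper-tail) = 0.00005
At α=0.1: p < α → reject H₀

reject H₀: yes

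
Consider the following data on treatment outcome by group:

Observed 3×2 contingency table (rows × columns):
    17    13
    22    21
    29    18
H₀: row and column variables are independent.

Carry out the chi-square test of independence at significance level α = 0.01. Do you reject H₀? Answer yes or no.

Row totals [30, 43, 47], col totals [68, 52], n=120
χ² = (17−17.00)²/17.00 + (13−13.00)²/13.00 + (22−24.37)²/24.37 + (21−18.63)²/18.63 + (29−26.63)²/26.63 + (18−20.37)²/20.37 = 1.0158
df = 2
p-value (upper-tail) = 0.60176
At α=0.01: p ≥ α → fail to reject H₀

reject H₀: no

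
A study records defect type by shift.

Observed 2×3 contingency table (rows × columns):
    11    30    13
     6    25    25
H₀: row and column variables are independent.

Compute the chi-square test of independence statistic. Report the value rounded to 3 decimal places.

Row totals [54, 56], col totals [17, 55, 38], n=110
χ² = (11−8.35)²/8.35 + (30−27.00)²/27.00 + (13−18.65)²/18.65 + (6−8.65)²/8.65 + (25−28.00)²/28.00 + (25−19.35)²/19.35 = 5.6801
df = 2

test statistic = 5.680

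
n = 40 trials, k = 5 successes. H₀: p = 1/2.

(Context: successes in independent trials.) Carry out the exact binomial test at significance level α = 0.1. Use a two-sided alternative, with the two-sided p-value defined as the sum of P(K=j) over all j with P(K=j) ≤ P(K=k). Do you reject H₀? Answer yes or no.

reject H₀: yes

Exact binomial: n=40, k=5, p₀=1/2=0.5000
P(X=j) = C(n,j)·p₀^j·(1−p₀)^(n−j); p = Σ P(X=j) over j with P(X=j) ≤ P(X=5)
p-value (two-sided) = 0.00000
At α=0.1: p < α → reject H₀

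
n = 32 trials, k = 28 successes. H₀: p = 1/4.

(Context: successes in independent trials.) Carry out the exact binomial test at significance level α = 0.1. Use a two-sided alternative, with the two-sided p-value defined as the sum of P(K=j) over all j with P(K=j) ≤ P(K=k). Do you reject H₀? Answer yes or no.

Exact binomial: n=32, k=28, p₀=1/4=0.2500
P(X=j) = C(n,j)·p₀^j·(1−p₀)^(n−j); p = Σ P(X=j) over j with P(X=j) ≤ P(X=28)
p-value (two-sided) = 0.00000
At α=0.1: p < α → reject H₀

reject H₀: yes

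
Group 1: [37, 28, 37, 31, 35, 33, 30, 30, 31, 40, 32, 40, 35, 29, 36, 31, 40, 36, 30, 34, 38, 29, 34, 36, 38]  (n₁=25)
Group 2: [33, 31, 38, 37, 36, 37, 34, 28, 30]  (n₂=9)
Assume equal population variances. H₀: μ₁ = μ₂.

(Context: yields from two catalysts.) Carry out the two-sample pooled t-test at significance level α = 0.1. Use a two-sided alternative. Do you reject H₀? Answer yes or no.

x̄₁=34.000, s₁=3.753, n₁=25
x̄₂=33.778, s₂=3.528, n₂=9
s_p² = [24·3.753² + 8·3.528²]/32 = 13.6736
SE = √(s_p²·(1/25+1/9)) = 1.4374
t = (34.000−33.778)/1.4374 = 0.1546
df = 32
p-value (two-sided) = 0.87811
At α=0.1: p ≥ α → fail to reject H₀

reject H₀: no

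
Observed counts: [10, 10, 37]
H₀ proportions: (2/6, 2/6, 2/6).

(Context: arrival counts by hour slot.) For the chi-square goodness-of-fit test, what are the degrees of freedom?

degrees of freedom = 2

df = k − 1 = 3 − 1 = 2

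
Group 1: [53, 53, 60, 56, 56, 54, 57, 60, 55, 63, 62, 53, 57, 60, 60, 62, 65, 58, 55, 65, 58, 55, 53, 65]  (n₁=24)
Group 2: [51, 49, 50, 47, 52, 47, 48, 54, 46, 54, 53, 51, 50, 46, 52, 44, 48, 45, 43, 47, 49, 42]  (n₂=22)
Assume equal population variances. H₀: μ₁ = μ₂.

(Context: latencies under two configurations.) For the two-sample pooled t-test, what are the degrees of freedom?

degrees of freedom = 44

df = n₁ + n₂ − 2 = 24 + 22 − 2 = 44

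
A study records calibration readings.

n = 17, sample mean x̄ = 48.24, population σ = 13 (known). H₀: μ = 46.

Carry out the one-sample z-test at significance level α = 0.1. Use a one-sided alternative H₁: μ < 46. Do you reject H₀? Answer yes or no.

reject H₀: no

SE = σ/√n = 13/√17 = 3.1530
z = (x̄−μ₀)/SE = (48.24−46)/3.1530 = 0.7104
p-value (one-sided, H₁ less) = 0.76129
At α=0.1: p ≥ α → fail to reject H₀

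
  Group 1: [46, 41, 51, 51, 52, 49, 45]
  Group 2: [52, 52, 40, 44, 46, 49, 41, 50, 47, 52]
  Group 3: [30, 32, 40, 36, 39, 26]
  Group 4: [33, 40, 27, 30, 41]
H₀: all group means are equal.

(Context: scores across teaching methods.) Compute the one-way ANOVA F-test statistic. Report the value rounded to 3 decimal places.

Group means [47.86, 47.30, 33.83, 34.20], grand mean 42.214
SSB = Σnᵢ(x̄ᵢ−x̄)² = 1224.124; SSW = ΣΣ(x−x̄ᵢ)² = 578.590
MSB = 1224.124/3 = 408.0413; MSW = 578.590/24 = 24.1079
F = MSB/MSW = 16.9256
df = (3, 24)

test statistic = 16.926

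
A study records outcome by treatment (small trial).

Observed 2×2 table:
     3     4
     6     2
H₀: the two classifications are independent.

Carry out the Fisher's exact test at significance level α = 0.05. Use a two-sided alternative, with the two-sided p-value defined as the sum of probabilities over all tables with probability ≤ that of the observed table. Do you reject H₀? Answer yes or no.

reject H₀: no

Margins: r₁=7, r₂=8, c₁=9, c₂=6, n=15
p_obs = C(7,3)·C(8,6)/C(15,9); sum pmf over tables with pmf ≤ p_obs
p-value (two-sided) = 0.31469
At α=0.05: p ≥ α → fail to reject H₀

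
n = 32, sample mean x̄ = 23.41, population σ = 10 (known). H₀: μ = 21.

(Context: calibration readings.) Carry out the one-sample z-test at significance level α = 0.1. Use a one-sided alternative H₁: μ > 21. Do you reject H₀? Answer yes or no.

SE = σ/√n = 10/√32 = 1.7678
z = (x̄−μ₀)/SE = (23.41−21)/1.7678 = 1.3633
p-value (one-sided, H₁ greater) = 0.08639
At α=0.1: p < α → reject H₀

reject H₀: yes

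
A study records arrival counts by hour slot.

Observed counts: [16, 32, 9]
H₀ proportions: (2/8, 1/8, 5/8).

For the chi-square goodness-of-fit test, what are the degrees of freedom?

df = k − 1 = 3 − 1 = 2

degrees of freedom = 2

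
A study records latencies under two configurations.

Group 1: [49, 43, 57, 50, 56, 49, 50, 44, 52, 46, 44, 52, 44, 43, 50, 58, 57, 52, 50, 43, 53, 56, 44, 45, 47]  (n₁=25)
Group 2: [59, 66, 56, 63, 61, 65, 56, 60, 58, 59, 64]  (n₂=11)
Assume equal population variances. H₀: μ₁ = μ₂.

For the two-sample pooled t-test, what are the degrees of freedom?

degrees of freedom = 34

df = n₁ + n₂ − 2 = 25 + 11 − 2 = 34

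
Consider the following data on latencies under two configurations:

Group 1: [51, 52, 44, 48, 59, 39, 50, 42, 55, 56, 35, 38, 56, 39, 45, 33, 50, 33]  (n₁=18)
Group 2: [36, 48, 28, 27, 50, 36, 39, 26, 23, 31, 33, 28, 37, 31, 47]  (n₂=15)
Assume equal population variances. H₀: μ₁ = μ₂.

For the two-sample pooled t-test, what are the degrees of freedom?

df = n₁ + n₂ − 2 = 18 + 15 − 2 = 31

degrees of freedom = 31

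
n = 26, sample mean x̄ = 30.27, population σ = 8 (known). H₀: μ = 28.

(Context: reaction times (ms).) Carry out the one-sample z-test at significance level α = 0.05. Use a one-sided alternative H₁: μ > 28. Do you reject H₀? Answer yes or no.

SE = σ/√n = 8/√26 = 1.5689
z = (x̄−μ₀)/SE = (30.27−28)/1.5689 = 1.4468
p-value (one-sided, H₁ greater) = 0.07397
At α=0.05: p ≥ α → fail to reject H₀

reject H₀: no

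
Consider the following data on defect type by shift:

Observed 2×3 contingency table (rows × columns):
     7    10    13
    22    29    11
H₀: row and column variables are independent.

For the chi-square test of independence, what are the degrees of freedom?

df = (r−1)(c−1) = (2−1)·(3−1) = 2

degrees of freedom = 2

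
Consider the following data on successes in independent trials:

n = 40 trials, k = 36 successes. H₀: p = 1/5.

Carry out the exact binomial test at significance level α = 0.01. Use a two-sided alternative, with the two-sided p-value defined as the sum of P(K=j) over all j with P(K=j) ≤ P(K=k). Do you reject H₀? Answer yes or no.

Exact binomial: n=40, k=36, p₀=1/5=0.2000
P(X=j) = C(n,j)·p₀^j·(1−p₀)^(n−j); p = Σ P(X=j) over j with P(X=j) ≤ P(X=36)
p-value (two-sided) = 0.00000
At α=0.01: p < α → reject H₀

reject H₀: yes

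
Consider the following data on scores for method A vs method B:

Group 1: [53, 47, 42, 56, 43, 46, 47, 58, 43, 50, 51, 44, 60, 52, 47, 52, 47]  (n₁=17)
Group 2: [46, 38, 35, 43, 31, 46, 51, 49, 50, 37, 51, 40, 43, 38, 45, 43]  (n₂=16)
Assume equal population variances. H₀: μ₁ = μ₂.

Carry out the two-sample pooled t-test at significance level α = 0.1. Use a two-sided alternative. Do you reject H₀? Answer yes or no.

reject H₀: yes

x̄₁=49.294, s₁=5.359, n₁=17
x̄₂=42.875, s₂=5.987, n₂=16
s_p² = [16·5.359² + 15·5.987²]/31 = 32.1703
SE = √(s_p²·(1/17+1/16)) = 1.9756
t = (49.294−42.875)/1.9756 = 3.2492
df = 31
p-value (two-sided) = 0.00278
At α=0.1: p < α → reject H₀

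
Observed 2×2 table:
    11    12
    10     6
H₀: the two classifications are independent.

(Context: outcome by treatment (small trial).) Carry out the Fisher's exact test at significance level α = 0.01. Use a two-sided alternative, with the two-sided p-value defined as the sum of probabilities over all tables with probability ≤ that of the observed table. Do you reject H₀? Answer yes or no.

reject H₀: no

Margins: r₁=23, r₂=16, c₁=21, c₂=18, n=39
p_obs = C(23,11)·C(16,10)/C(39,21); sum pmf over tables with pmf ≤ p_obs
p-value (two-sided) = 0.51584
At α=0.01: p ≥ α → fail to reject H₀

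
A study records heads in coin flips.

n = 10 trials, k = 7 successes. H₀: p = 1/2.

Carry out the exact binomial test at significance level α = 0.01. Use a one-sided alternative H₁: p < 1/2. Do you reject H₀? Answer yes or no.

reject H₀: no

Exact binomial: n=10, k=7, p₀=1/2=0.5000
P(X≤7) from Σ C(n,i)·p₀^i·(1−p₀)^(n−i)
p-value (one-sided, H₁ less) = 0.94531
At α=0.01: p ≥ α → fail to reject H₀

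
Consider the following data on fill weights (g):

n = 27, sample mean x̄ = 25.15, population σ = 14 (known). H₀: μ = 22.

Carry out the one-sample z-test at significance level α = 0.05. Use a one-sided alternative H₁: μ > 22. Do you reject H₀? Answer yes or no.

SE = σ/√n = 14/√27 = 2.6943
z = (x̄−μ₀)/SE = (25.15−22)/2.6943 = 1.1691
p-value (one-sided, H₁ greater) = 0.12117
At α=0.05: p ≥ α → fail to reject H₀

reject H₀: no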